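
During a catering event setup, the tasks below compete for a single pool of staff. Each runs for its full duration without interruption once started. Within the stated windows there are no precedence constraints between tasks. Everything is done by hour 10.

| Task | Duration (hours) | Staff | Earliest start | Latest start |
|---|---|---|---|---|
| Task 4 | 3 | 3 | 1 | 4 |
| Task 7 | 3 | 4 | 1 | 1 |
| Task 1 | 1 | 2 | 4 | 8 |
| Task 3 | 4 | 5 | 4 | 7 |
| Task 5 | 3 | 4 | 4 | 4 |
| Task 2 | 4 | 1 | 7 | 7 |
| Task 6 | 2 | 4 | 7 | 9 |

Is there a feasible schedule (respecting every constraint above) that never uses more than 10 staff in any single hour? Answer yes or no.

Schedule Task 4@1, Task 7@1, Task 1@4, Task 3@5, Task 5@4, Task 2@7, Task 6@9: h1:7  h2:7  h3:7  h4:6  h5:9  h6:9  h7:6  h8:6  h9:5  h10:5 — peak 9 ≤ 10.

yes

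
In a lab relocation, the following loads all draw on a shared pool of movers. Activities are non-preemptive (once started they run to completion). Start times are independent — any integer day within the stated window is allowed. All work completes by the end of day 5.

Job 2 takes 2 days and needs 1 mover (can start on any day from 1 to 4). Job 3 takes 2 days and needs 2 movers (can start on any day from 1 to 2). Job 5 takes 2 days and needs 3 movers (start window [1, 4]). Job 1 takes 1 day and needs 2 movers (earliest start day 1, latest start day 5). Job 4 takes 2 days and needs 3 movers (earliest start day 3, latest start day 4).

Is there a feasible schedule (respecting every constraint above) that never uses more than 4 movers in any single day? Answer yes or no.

The minimum achievable peak is 5; 4 < 5, so no feasible schedule stays within the cap.

no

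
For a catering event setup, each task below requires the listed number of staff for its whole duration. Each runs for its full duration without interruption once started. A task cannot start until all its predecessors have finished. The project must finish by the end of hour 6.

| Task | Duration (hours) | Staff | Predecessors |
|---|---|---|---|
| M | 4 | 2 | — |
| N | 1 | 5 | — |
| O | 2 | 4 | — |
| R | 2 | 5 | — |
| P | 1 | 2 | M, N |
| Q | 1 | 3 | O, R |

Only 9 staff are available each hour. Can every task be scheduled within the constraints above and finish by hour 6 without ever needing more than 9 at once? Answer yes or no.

yes

Schedule M@1, N@1, O@2, R@4, P@5, Q@6: h1:7  h2:6  h3:6  h4:7  h5:7  h6:3 — peak 7 ≤ 9.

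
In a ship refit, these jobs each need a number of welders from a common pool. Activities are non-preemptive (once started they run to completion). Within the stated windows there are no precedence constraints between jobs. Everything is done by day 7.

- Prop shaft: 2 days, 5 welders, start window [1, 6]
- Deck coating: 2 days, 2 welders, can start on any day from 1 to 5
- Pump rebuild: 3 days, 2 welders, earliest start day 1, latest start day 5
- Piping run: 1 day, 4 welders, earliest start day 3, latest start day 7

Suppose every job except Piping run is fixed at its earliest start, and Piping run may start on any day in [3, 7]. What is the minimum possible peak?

9

Piping run@3: d1:9  d2:9  d3:6  d4:0  d5:0  d6:0  d7:0 → peak 9
Piping run@4: d1:9  d2:9  d3:2  d4:4  d5:0  d6:0  d7:0 → peak 9
Piping run@5: d1:9  d2:9  d3:2  d4:0  d5:4  d6:0  d7:0 → peak 9
Piping run@6: d1:9  d2:9  d3:2  d4:0  d5:0  d6:4  d7:0 → peak 9
Piping run@7: d1:9  d2:9  d3:2  d4:0  d5:0  d6:0  d7:4 → peak 9
Best is Piping run@3, peak 9.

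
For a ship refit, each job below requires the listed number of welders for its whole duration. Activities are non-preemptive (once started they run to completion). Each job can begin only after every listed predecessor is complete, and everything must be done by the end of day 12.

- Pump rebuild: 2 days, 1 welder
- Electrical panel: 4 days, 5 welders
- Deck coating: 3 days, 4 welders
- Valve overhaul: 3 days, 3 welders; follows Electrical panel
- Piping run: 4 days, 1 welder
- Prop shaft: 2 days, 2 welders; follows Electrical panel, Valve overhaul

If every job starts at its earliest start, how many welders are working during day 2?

At early start, day 2 has: Pump rebuild, Electrical panel, Deck coating, Piping run.
Demand: 1 + 5 + 4 + 1 = 11.

11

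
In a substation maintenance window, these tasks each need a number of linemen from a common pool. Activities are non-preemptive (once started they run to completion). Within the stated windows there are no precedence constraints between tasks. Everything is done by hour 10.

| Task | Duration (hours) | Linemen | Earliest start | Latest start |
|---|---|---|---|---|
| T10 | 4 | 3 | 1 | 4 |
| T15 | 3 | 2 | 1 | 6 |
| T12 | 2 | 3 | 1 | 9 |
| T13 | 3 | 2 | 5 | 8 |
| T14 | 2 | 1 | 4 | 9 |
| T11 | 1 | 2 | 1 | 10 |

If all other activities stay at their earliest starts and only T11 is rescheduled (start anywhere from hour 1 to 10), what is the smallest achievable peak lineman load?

8

T11@1: h1:10  h2:8  h3:5  h4:4  h5:3  h6:2  h7:2  h8:0  h9:0  h10:0 → peak 10
T11@2: h1:8  h2:10  h3:5  h4:4  h5:3  h6:2  h7:2  h8:0  h9:0  h10:0 → peak 10
T11@3: h1:8  h2:8  h3:7  h4:4  h5:3  h6:2  h7:2  h8:0  h9:0  h10:0 → peak 8
T11@4: h1:8  h2:8  h3:5  h4:6  h5:3  h6:2  h7:2  h8:0  h9:0  h10:0 → peak 8
T11@5: h1:8  h2:8  h3:5  h4:4  h5:5  h6:2  h7:2  h8:0  h9:0  h10:0 → peak 8
T11@6: h1:8  h2:8  h3:5  h4:4  h5:3  h6:4  h7:2  h8:0  h9:0  h10:0 → peak 8
T11@7: h1:8  h2:8  h3:5  h4:4  h5:3  h6:2  h7:4  h8:0  h9:0  h10:0 → peak 8
T11@8: h1:8  h2:8  h3:5  h4:4  h5:3  h6:2  h7:2  h8:2  h9:0  h10:0 → peak 8
T11@9: h1:8  h2:8  h3:5  h4:4  h5:3  h6:2  h7:2  h8:0  h9:2  h10:0 → peak 8
T11@10: h1:8  h2:8  h3:5  h4:4  h5:3  h6:2  h7:2  h8:0  h9:0  h10:2 → peak 8
Best is T11@3, peak 8.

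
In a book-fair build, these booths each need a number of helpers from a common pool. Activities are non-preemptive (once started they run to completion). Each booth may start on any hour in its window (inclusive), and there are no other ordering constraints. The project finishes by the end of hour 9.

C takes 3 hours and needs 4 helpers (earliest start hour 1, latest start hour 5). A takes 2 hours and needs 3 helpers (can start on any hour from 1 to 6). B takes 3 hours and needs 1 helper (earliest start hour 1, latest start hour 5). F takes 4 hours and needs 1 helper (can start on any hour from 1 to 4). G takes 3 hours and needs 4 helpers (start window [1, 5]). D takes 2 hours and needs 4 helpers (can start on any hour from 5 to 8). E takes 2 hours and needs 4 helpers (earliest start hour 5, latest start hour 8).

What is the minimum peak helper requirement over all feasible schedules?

Early-start (C@1, A@1, B@1, F@1, G@1, D@5, E@5) gives peak 13: h1:13  h2:13  h3:10  h4:1  h5:8  h6:8  h7:0  h8:0  h9:0.
Shift F→3, G→4, D→7, E→7.
Schedule C@1, A@1, B@1, F@3, G@4, D@7, E@7: h1:8  h2:8  h3:6  h4:5  h5:5  h6:5  h7:8  h8:8  h9:0 — peak 8.

8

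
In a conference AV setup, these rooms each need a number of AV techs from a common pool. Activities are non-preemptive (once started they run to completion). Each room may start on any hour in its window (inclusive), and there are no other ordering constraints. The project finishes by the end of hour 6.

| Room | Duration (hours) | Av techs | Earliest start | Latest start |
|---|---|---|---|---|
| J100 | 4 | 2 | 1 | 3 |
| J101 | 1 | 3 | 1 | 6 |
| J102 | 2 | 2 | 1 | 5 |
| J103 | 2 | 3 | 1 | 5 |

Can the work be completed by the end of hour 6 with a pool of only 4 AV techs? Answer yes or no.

The minimum achievable peak is 5; 4 < 5, so no feasible schedule stays within the cap.

no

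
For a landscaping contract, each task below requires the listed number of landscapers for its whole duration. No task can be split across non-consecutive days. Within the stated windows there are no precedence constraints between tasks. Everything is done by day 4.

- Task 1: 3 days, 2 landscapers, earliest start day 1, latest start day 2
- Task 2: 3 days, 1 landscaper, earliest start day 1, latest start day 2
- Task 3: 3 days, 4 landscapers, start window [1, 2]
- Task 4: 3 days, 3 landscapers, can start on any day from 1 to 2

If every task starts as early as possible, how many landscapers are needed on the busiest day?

10

Early-start schedule: Task 1@1, Task 2@1, Task 3@1, Task 4@1.
Load per day: day 1: 10, day 2: 10, day 3: 10, day 4: 0.
Peak is 10.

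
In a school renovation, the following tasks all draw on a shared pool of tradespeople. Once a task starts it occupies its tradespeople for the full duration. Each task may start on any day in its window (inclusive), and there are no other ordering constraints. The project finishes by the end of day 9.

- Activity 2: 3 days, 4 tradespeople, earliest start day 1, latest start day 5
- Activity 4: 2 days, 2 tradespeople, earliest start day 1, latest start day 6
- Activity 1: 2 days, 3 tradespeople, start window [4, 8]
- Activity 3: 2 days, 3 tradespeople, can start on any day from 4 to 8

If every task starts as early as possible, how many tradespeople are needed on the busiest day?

6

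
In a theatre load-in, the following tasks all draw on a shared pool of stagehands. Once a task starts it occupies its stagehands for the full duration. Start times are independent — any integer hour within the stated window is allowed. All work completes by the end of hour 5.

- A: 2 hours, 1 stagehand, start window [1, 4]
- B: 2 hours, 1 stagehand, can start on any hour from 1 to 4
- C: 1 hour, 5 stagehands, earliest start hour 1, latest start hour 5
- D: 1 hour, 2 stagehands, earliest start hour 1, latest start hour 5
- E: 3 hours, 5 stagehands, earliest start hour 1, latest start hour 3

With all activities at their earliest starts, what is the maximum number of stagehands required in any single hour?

Early-start schedule: A@1, B@1, C@1, D@1, E@1.
Load per hour: hour 1: 14, hour 2: 7, hour 3: 5, hour 4: 0, hour 5: 0.
Peak is 14.

14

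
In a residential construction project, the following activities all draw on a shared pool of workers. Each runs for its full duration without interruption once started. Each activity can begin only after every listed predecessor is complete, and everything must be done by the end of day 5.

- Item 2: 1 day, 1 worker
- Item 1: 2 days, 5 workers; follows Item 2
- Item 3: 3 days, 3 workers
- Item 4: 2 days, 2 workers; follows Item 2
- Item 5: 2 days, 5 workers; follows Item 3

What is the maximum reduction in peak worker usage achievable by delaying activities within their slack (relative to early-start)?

Early-start peak: d1:4  d2:10  d3:10  d4:5  d5:5 ⇒ 10.
Leveled (Item 2@1, Item 1@2, Item 3@1, Item 4@4, Item 5@4): d1:4  d2:8  d3:8  d4:7  d5:7 ⇒ 8.
Reduction 10 − 8 = 2.

2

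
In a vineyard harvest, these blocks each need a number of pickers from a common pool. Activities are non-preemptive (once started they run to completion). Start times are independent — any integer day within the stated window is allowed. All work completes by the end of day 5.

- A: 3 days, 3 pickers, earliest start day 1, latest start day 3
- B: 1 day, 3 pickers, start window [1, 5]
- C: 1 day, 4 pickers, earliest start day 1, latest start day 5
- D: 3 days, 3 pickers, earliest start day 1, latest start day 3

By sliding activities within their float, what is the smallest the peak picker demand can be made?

6

Early-start (A@1, B@1, C@1, D@1) gives peak 13: d1:13  d2:6  d3:6  d4:0  d5:0.
Shift C→5, D→2.
Schedule A@1, B@1, C@5, D@2: d1:6  d2:6  d3:6  d4:3  d5:4 — peak 6.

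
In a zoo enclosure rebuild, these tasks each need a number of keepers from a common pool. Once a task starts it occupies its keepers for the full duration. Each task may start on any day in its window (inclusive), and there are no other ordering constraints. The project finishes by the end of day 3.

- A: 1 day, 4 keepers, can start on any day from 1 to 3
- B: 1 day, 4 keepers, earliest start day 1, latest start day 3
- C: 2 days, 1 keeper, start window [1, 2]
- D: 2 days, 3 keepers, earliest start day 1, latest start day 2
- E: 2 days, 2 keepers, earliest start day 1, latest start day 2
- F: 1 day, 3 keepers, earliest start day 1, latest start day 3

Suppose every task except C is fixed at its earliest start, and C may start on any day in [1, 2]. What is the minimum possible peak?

C@1: d1:17  d2:6  d3:0 → peak 17
C@2: d1:16  d2:6  d3:1 → peak 16
Best is C@2, peak 16.

16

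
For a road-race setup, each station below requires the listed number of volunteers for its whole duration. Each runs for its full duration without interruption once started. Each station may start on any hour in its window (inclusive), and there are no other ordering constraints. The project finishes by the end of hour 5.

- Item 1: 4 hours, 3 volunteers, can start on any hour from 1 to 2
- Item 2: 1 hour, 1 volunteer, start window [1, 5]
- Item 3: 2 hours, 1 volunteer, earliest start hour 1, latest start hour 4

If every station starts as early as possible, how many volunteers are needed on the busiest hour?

5

Early-start schedule: Item 1@1, Item 2@1, Item 3@1.
Load per hour: hour 1: 5, hour 2: 4, hour 3: 3, hour 4: 3, hour 5: 0.
Peak is 5.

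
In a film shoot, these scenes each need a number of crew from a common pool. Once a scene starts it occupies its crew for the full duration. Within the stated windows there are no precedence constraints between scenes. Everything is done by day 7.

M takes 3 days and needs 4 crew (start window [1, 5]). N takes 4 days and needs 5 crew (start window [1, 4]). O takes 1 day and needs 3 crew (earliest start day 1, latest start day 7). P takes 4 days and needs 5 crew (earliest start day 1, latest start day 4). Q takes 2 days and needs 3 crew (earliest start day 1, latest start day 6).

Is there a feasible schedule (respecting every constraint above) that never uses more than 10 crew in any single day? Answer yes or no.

yes

Schedule M@1, N@1, O@5, P@4, Q@6: d1:9  d2:9  d3:9  d4:10  d5:8  d6:8  d7:8 — peak 10 ≤ 10.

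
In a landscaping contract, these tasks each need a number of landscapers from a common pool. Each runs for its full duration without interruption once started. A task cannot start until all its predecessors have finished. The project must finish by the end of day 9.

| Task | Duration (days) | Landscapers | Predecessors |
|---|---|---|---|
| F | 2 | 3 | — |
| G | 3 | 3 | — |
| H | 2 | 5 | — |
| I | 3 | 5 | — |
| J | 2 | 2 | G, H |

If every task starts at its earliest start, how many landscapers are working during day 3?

8

At early start, day 3 has: G, I.
Demand: 3 + 5 = 8.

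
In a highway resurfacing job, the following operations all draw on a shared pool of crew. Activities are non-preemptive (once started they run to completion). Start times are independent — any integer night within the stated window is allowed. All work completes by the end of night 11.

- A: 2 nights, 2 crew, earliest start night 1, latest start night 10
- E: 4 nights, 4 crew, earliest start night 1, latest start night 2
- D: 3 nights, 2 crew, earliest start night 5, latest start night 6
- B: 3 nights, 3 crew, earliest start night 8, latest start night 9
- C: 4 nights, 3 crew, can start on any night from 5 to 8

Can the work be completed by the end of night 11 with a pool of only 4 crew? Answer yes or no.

no

Total crew member-nights = 47; over 11 nights the average is 47/11 > 4, so some night must exceed 4.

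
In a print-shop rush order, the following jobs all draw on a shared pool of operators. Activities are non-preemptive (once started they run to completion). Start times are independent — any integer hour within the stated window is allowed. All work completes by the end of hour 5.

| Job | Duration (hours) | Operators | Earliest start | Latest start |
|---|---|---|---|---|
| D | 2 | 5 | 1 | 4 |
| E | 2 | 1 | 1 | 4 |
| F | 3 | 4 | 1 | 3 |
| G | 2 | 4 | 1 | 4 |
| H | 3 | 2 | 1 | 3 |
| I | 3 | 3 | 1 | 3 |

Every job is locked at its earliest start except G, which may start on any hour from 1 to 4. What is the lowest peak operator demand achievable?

G@1: h1:19  h2:19  h3:9  h4:0  h5:0 → peak 19
G@2: h1:15  h2:19  h3:13  h4:0  h5:0 → peak 19
G@3: h1:15  h2:15  h3:13  h4:4  h5:0 → peak 15
G@4: h1:15  h2:15  h3:9  h4:4  h5:4 → peak 15
Best is G@3, peak 15.

15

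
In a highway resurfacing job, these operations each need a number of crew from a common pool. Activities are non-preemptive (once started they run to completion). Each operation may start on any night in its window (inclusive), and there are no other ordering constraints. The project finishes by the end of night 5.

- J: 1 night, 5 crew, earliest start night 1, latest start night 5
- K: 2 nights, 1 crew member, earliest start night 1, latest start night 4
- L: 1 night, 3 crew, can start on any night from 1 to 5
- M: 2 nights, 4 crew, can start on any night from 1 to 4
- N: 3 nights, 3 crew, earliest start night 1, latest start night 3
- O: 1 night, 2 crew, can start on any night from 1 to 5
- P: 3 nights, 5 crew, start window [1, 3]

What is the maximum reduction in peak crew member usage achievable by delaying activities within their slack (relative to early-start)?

Early-start peak: n1:23  n2:13  n3:8  n4:0  n5:0 ⇒ 23.
Leveled (J@1, K@1, L@2, M@4, N@1, O@2, P@3): n1:9  n2:9  n3:8  n4:9  n5:9 ⇒ 9.
Reduction 23 − 9 = 14.

14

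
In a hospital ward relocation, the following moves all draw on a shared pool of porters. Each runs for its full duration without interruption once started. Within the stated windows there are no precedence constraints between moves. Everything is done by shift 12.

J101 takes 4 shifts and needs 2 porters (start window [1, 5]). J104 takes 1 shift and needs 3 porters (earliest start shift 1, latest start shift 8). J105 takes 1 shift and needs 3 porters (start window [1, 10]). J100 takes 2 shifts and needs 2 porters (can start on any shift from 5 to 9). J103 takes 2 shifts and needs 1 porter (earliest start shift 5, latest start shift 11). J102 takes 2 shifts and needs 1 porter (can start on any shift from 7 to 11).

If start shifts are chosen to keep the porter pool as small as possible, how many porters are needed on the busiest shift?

3

Early-start (J101@1, J104@1, J105@1, J100@5, J103@5, J102@7) gives peak 8: s1:8  s2:2  s3:2  s4:2  s5:3  s6:3  s7:1  s8:1  s9:0  s10:0  s11:0  s12:0.
Shift J104→5, J105→6, J100→7, J103→7, J102→9.
Schedule J101@1, J104@5, J105@6, J100@7, J103@7, J102@9: s1:2  s2:2  s3:2  s4:2  s5:3  s6:3  s7:3  s8:3  s9:1  s10:1  s11:0  s12:0 — peak 3.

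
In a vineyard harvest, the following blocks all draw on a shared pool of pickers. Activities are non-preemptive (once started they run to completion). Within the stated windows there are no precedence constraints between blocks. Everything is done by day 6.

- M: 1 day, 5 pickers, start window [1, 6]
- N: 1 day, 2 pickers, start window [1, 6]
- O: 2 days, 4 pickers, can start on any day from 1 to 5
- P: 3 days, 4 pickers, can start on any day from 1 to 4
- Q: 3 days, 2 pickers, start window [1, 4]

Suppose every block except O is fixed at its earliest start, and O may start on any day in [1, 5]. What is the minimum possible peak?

13

O@1: d1:17  d2:10  d3:6  d4:0  d5:0  d6:0 → peak 17
O@2: d1:13  d2:10  d3:10  d4:0  d5:0  d6:0 → peak 13
O@3: d1:13  d2:6  d3:10  d4:4  d5:0  d6:0 → peak 13
O@4: d1:13  d2:6  d3:6  d4:4  d5:4  d6:0 → peak 13
O@5: d1:13  d2:6  d3:6  d4:0  d5:4  d6:4 → peak 13
Best is O@2, peak 13.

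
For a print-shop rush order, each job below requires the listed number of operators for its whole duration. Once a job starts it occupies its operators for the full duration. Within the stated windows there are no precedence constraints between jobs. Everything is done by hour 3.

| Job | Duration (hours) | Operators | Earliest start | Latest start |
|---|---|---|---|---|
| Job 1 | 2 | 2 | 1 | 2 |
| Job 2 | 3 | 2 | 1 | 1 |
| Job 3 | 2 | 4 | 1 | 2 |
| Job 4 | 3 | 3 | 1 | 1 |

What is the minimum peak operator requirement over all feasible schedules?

11

Schedule Job 1@1, Job 2@1, Job 3@1, Job 4@1: h1:11  h2:11  h3:5 — peak 11.
No arrangement of the 4 feasible schedules does better.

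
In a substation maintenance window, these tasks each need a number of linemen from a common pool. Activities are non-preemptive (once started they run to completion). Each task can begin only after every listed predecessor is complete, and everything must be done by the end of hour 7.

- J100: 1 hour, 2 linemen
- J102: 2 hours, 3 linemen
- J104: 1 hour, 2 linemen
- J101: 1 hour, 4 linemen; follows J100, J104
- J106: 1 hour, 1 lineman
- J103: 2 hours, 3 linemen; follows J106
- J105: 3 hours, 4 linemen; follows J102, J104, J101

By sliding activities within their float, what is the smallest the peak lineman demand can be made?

6

Early-start (J100@1, J102@1, J104@1, J101@2, J106@1, J103@2, J105@3) gives peak 10: h1:8  h2:10  h3:7  h4:4  h5:4  h6:0  h7:0.
Shift J104→3, J101→4, J105→5.
Schedule J100@1, J102@1, J104@3, J101@4, J106@1, J103@2, J105@5: h1:6  h2:6  h3:5  h4:4  h5:4  h6:4  h7:4 — peak 6.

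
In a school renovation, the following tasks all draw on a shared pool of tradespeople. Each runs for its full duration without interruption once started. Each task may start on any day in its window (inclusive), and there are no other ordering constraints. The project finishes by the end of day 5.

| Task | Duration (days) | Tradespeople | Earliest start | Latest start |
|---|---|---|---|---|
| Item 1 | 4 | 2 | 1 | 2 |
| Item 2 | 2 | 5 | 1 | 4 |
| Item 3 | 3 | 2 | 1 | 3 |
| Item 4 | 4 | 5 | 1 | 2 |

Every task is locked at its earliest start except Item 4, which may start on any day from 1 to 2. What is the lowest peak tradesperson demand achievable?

14

Item 4@1: d1:14  d2:14  d3:9  d4:7  d5:0 → peak 14
Item 4@2: d1:9  d2:14  d3:9  d4:7  d5:5 → peak 14
Best is Item 4@1, peak 14.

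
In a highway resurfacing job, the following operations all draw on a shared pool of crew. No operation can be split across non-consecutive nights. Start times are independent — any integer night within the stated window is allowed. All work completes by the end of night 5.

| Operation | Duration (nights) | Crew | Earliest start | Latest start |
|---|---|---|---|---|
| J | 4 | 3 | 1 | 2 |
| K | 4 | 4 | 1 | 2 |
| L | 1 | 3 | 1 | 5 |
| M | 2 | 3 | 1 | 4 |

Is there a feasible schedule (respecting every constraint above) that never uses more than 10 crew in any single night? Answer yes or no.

Schedule J@1, K@1, L@1, M@2: n1:10  n2:10  n3:10  n4:7  n5:0 — peak 10 ≤ 10.

yes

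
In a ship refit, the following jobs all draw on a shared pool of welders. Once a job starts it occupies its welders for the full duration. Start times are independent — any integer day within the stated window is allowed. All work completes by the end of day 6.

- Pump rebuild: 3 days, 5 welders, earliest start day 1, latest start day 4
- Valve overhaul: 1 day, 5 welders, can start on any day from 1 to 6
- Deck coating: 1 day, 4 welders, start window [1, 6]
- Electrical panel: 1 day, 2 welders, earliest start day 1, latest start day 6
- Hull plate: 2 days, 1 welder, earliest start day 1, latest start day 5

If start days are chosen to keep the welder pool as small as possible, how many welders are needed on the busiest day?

5

Early-start (Pump rebuild@1, Valve overhaul@1, Deck coating@1, Electrical panel@1, Hull plate@1) gives peak 17: d1:17  d2:6  d3:5  d4:0  d5:0  d6:0.
Shift Valve overhaul→4, Deck coating→5, Electrical panel→6, Hull plate→5.
Schedule Pump rebuild@1, Valve overhaul@4, Deck coating@5, Electrical panel@6, Hull plate@5: d1:5  d2:5  d3:5  d4:5  d5:5  d6:3 — peak 5.
Total welder-days = 28 over 6 days ⇒ peak ≥ ⌈28/6⌉ = 5, so 5 is optimal.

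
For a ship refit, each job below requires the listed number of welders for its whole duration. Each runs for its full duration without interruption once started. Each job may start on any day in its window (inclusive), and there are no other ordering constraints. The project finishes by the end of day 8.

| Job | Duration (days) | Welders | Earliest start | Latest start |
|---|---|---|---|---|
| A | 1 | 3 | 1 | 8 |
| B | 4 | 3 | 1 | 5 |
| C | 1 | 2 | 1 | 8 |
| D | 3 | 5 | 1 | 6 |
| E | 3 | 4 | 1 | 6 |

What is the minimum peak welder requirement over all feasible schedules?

Early-start (A@1, B@1, C@1, D@1, E@1) gives peak 17: d1:17  d2:12  d3:12  d4:3  d5:0  d6:0  d7:0  d8:0.
Shift C→2, D→6, E→3.
Schedule A@1, B@1, C@2, D@6, E@3: d1:6  d2:5  d3:7  d4:7  d5:4  d6:5  d7:5  d8:5 — peak 7.

7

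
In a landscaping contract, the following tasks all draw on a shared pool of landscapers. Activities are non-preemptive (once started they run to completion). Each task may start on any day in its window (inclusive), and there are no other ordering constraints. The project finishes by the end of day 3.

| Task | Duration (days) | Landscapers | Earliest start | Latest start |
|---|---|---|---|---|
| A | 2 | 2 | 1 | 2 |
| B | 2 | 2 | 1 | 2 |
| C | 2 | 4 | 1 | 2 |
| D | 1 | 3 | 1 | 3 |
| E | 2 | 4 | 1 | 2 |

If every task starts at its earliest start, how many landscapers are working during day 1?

15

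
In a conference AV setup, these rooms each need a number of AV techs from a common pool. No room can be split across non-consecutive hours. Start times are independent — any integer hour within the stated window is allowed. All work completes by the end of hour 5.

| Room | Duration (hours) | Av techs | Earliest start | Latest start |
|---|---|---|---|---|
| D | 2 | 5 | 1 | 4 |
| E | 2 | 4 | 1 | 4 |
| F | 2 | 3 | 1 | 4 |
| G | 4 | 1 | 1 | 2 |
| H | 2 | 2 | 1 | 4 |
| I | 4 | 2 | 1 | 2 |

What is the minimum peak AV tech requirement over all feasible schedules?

Early-start (D@1, E@1, F@1, G@1, H@1, I@1) gives peak 17: h1:17  h2:17  h3:3  h4:3  h5:0.
Shift E→3, F→3.
Schedule D@1, E@3, F@3, G@1, H@1, I@1: h1:10  h2:10  h3:10  h4:10  h5:0 — peak 10.

10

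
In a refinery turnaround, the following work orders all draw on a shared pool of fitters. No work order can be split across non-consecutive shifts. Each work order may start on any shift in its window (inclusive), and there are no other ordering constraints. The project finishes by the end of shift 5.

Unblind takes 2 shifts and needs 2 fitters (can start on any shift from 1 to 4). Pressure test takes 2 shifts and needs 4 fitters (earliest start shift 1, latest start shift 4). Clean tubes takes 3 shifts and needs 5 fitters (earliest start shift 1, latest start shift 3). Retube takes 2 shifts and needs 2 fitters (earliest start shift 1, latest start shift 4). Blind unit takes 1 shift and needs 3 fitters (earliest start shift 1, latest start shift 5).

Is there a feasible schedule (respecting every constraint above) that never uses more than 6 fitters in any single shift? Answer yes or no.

Total fitter-shifts = 34; over 5 shifts the average is 34/5 > 6, so some shift must exceed 6.

no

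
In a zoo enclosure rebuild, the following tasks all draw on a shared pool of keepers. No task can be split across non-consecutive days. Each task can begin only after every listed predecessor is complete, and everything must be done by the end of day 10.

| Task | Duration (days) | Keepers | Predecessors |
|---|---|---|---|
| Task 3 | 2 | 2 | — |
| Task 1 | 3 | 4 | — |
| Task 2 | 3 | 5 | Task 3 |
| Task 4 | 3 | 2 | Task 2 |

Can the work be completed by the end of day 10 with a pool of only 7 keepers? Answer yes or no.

yes

Schedule Task 3@1, Task 1@1, Task 2@4, Task 4@7: d1:6  d2:6  d3:4  d4:5  d5:5  d6:5  d7:2  d8:2  d9:2  d10:0 — peak 6 ≤ 7.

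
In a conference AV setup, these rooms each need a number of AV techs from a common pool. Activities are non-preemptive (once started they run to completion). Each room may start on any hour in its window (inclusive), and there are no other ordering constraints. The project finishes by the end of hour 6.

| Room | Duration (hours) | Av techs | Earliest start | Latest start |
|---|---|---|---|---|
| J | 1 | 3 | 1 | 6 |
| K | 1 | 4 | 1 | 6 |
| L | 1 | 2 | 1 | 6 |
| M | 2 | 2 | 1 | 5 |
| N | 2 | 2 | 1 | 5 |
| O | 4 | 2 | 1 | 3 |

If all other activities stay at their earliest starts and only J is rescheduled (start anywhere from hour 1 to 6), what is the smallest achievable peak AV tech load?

12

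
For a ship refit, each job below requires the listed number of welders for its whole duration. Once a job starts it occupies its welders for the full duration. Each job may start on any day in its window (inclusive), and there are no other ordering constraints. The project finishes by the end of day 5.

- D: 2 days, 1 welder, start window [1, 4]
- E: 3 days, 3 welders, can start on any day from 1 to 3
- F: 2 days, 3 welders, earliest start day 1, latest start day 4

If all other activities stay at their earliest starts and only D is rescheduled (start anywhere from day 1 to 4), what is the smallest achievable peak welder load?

6

D@1: d1:7  d2:7  d3:3  d4:0  d5:0 → peak 7
D@2: d1:6  d2:7  d3:4  d4:0  d5:0 → peak 7
D@3: d1:6  d2:6  d3:4  d4:1  d5:0 → peak 6
D@4: d1:6  d2:6  d3:3  d4:1  d5:1 → peak 6
Best is D@3, peak 6.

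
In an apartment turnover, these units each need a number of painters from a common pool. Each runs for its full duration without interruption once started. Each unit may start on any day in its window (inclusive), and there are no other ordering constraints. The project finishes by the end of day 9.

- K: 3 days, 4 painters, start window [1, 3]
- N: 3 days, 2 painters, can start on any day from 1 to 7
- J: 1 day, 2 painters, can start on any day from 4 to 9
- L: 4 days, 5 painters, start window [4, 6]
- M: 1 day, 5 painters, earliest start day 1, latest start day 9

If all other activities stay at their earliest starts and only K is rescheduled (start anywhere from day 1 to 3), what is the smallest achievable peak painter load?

K@1: d1:11  d2:6  d3:6  d4:7  d5:5  d6:5  d7:5  d8:0  d9:0 → peak 11
K@2: d1:7  d2:6  d3:6  d4:11  d5:5  d6:5  d7:5  d8:0  d9:0 → peak 11
K@3: d1:7  d2:2  d3:6  d4:11  d5:9  d6:5  d7:5  d8:0  d9:0 → peak 11
Best is K@1, peak 11.

11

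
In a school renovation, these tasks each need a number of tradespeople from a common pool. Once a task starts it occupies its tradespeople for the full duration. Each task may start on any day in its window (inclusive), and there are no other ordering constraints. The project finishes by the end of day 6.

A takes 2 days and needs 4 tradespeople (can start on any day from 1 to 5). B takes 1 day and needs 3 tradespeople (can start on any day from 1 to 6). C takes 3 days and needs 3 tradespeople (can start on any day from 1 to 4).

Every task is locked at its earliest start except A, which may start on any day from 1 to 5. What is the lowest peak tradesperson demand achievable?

6

A@1: d1:10  d2:7  d3:3  d4:0  d5:0  d6:0 → peak 10
A@2: d1:6  d2:7  d3:7  d4:0  d5:0  d6:0 → peak 7
A@3: d1:6  d2:3  d3:7  d4:4  d5:0  d6:0 → peak 7
A@4: d1:6  d2:3  d3:3  d4:4  d5:4  d6:0 → peak 6
A@5: d1:6  d2:3  d3:3  d4:0  d5:4  d6:4 → peak 6
Best is A@4, peak 6.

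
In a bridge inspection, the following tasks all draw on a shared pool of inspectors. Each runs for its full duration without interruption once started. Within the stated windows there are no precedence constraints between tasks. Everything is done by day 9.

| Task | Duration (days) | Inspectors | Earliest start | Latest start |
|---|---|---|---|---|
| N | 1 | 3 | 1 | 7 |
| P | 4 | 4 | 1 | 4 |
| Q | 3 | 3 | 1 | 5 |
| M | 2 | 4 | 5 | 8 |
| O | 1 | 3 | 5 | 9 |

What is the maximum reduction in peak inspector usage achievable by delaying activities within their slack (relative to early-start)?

Early-start peak: d1:10  d2:7  d3:7  d4:4  d5:7  d6:4  d7:0  d8:0  d9:0 ⇒ 10.
Leveled (N@5, P@1, Q@5, M@8, O@6): d1:4  d2:4  d3:4  d4:4  d5:6  d6:6  d7:3  d8:4  d9:4 ⇒ 6.
Reduction 10 − 6 = 4.

4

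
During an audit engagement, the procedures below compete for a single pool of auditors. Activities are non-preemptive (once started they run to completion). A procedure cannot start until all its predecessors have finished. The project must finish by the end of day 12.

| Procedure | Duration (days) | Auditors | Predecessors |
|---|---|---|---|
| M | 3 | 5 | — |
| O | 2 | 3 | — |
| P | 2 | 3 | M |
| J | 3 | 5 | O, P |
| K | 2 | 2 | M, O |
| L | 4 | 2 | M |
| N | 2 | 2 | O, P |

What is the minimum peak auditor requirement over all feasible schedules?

5

Early-start (M@1, O@1, P@4, J@6, K@4, L@4, N@6) gives peak 9: d1:8  d2:8  d3:5  d4:7  d5:7  d6:9  d7:9  d8:5  d9:0  d10:0  d11:0  d12:0.
Shift O→4, P→6, J→8, K→11, N→11.
Schedule M@1, O@4, P@6, J@8, K@11, L@4, N@11: d1:5  d2:5  d3:5  d4:5  d5:5  d6:5  d7:5  d8:5  d9:5  d10:5  d11:4  d12:4 — peak 5.
Total auditor-days = 58 over 12 days ⇒ peak ≥ ⌈58/12⌉ = 5, so 5 is optimal.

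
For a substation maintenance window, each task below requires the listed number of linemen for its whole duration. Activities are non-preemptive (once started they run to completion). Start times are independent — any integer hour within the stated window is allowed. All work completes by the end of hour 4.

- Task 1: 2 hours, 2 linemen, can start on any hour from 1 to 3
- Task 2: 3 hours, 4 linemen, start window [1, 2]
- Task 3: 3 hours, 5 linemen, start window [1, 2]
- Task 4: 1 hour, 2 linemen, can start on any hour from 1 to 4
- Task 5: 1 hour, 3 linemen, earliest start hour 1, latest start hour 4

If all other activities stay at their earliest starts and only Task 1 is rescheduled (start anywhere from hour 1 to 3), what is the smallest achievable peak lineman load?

Task 1@1: h1:16  h2:11  h3:9  h4:0 → peak 16
Task 1@2: h1:14  h2:11  h3:11  h4:0 → peak 14
Task 1@3: h1:14  h2:9  h3:11  h4:2 → peak 14
Best is Task 1@2, peak 14.

14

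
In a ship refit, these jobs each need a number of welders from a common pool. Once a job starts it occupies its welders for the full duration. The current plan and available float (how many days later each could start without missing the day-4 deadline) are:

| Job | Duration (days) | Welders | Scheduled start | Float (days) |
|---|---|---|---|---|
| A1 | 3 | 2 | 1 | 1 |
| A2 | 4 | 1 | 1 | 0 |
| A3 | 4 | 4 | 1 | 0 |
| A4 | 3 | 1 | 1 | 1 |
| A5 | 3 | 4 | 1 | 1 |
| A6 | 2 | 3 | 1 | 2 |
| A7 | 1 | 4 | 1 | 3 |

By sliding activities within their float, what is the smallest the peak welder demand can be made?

15

Early-start (A1@1, A2@1, A3@1, A4@1, A5@1, A6@1, A7@1) gives peak 19: d1:19  d2:15  d3:12  d4:5.
Shift A7→4.
Schedule A1@1, A2@1, A3@1, A4@1, A5@1, A6@1, A7@4: d1:15  d2:15  d3:12  d4:9 — peak 15.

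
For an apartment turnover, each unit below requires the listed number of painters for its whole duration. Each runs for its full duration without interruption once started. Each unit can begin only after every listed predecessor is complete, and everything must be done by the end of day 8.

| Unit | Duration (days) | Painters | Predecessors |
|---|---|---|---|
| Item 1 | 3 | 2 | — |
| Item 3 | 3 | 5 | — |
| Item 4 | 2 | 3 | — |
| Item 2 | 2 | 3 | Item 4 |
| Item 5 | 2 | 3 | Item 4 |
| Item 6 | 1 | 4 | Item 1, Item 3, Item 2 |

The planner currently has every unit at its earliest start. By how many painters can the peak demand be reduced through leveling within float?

Early-start peak: d1:10  d2:10  d3:13  d4:6  d5:4  d6:0  d7:0  d8:0 ⇒ 13.
Leveled (Item 1@1, Item 3@1, Item 4@4, Item 2@6, Item 5@6, Item 6@8): d1:7  d2:7  d3:7  d4:3  d5:3  d6:6  d7:6  d8:4 ⇒ 7.
Reduction 13 − 7 = 6.

6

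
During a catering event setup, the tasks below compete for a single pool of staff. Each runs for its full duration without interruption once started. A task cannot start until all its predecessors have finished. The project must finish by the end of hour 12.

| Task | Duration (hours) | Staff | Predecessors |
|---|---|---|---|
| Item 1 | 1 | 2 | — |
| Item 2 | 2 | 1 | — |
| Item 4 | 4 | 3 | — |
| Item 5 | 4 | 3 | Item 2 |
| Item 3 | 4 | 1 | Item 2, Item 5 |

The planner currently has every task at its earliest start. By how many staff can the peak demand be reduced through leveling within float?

2

Early-start peak: h1:6  h2:4  h3:6  h4:6  h5:3  h6:3  h7:1  h8:1  h9:1  h10:1  h11:0  h12:0 ⇒ 6.
Leveled (Item 1@1, Item 2@1, Item 4@7, Item 5@3, Item 3@7): h1:3  h2:1  h3:3  h4:3  h5:3  h6:3  h7:4  h8:4  h9:4  h10:4  h11:0  h12:0 ⇒ 4.
Reduction 6 − 4 = 2.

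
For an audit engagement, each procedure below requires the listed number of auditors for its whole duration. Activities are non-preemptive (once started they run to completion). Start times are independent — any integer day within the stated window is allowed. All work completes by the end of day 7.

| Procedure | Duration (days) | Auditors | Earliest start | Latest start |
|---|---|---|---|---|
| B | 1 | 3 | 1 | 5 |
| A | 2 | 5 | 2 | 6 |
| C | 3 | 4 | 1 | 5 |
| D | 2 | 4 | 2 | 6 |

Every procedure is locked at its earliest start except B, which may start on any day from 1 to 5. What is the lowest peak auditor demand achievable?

13

B@1: d1:7  d2:13  d3:13  d4:0  d5:0  d6:0  d7:0 → peak 13
B@2: d1:4  d2:16  d3:13  d4:0  d5:0  d6:0  d7:0 → peak 16
B@3: d1:4  d2:13  d3:16  d4:0  d5:0  d6:0  d7:0 → peak 16
B@4: d1:4  d2:13  d3:13  d4:3  d5:0  d6:0  d7:0 → peak 13
B@5: d1:4  d2:13  d3:13  d4:0  d5:3  d6:0  d7:0 → peak 13
Best is B@1, peak 13.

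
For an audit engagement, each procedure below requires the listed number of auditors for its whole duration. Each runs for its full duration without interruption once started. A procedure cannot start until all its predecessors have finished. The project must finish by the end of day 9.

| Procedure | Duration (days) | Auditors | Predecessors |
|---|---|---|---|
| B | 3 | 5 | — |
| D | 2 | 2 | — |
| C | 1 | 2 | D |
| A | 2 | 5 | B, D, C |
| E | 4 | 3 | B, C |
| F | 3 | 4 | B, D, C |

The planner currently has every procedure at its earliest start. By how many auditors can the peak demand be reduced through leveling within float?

Early-start peak: d1:7  d2:7  d3:7  d4:12  d5:12  d6:7  d7:3  d8:0  d9:0 ⇒ 12.
Leveled (B@1, D@1, C@3, A@4, E@6, F@6): d1:7  d2:7  d3:7  d4:5  d5:5  d6:7  d7:7  d8:7  d9:3 ⇒ 7.
Reduction 12 − 7 = 5.

5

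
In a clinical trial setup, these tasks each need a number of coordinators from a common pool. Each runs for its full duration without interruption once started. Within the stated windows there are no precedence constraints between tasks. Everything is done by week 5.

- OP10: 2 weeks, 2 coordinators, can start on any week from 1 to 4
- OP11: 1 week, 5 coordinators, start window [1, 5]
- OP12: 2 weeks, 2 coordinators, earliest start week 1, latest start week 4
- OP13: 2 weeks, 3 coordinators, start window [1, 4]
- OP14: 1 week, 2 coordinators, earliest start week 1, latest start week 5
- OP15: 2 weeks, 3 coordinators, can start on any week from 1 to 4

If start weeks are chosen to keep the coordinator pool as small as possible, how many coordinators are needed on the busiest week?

6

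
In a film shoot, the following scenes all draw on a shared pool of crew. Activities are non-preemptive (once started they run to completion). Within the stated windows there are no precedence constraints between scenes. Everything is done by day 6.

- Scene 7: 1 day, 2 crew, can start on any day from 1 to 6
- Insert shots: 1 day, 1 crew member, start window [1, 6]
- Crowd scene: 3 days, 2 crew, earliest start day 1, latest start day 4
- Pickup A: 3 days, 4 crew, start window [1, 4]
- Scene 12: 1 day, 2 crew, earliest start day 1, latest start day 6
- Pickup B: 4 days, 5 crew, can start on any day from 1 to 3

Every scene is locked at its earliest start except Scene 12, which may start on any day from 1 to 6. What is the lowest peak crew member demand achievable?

Scene 12@1: d1:16  d2:11  d3:11  d4:5  d5:0  d6:0 → peak 16
Scene 12@2: d1:14  d2:13  d3:11  d4:5  d5:0  d6:0 → peak 14
Scene 12@3: d1:14  d2:11  d3:13  d4:5  d5:0  d6:0 → peak 14
Scene 12@4: d1:14  d2:11  d3:11  d4:7  d5:0  d6:0 → peak 14
Scene 12@5: d1:14  d2:11  d3:11  d4:5  d5:2  d6:0 → peak 14
Scene 12@6: d1:14  d2:11  d3:11  d4:5  d5:0  d6:2 → peak 14
Best is Scene 12@2, peak 14.

14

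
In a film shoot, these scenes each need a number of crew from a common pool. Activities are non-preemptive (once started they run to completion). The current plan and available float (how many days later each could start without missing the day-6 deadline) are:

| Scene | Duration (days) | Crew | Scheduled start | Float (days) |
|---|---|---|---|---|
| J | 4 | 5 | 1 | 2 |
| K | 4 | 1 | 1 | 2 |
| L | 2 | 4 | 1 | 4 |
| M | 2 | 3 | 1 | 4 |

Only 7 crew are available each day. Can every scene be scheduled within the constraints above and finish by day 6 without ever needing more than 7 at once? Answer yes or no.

Schedule J@1, K@1, L@5, M@5: d1:6  d2:6  d3:6  d4:6  d5:7  d6:7 — peak 7 ≤ 7.

yes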